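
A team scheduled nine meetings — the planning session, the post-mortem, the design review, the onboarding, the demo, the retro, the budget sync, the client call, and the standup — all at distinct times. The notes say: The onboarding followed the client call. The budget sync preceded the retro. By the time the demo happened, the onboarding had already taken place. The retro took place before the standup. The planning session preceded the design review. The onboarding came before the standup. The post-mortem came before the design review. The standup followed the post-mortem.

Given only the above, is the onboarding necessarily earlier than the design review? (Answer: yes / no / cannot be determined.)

No chain of stated constraints runs from the onboarding to the design review, and none runs from the design review to the onboarding either.
So the relative order of the onboarding and the design review is not fixed by the given facts.

cannot be determined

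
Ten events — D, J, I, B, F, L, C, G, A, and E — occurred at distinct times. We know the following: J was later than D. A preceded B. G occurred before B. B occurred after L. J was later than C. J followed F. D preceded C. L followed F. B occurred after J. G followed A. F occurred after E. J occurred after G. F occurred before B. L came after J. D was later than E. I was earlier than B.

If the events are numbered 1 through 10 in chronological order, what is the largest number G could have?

7

G must come before B, J, and L — 3 events forced after it.
Everything else can be placed before G in some valid order, so G can sit as late as position 10 − 3 = 7.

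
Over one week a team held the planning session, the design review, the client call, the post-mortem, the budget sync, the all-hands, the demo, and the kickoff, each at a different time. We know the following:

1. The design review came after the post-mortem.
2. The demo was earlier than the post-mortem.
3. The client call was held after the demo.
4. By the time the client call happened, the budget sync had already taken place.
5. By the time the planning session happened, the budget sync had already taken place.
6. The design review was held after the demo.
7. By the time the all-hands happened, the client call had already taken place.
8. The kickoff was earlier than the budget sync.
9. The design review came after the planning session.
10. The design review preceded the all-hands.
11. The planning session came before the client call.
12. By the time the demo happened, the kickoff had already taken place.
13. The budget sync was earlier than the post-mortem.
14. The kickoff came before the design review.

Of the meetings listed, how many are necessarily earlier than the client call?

Directly stated before the client call: the budget sync, the demo, and the planning session.
The kickoff reaches the client call via the kickoff → the demo → the client call.
No chain forces the post-mortem (or any of the others) ahead of the client call.
That's the budget sync, the demo, the kickoff, and the planning session — 4 in all.

4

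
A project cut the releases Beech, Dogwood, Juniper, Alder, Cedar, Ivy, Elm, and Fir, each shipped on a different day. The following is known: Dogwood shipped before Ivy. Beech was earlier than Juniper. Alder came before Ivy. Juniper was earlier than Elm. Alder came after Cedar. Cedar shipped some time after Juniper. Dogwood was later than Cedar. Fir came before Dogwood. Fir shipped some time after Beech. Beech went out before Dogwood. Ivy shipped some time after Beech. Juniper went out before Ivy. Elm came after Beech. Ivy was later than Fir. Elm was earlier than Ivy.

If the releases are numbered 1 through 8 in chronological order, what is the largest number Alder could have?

7

Alder must come before Ivy — 1 release forced after it.
Everything else can be placed before Alder in some valid order, so Alder can sit as late as position 8 − 1 = 7.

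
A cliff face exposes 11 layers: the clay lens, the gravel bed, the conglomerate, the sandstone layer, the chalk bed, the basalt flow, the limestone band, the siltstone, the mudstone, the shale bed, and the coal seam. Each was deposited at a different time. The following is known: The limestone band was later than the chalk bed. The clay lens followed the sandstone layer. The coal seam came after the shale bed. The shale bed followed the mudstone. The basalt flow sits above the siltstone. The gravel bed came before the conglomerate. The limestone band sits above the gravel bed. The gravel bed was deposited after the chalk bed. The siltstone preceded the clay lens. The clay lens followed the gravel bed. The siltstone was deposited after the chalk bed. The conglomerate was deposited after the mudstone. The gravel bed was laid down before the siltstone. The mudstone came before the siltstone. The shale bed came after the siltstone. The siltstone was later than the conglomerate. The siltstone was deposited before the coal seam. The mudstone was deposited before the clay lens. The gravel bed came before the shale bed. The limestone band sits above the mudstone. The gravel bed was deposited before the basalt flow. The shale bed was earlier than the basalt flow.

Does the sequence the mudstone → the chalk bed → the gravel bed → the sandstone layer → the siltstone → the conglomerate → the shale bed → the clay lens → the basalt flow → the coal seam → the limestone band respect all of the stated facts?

no

The constraints require the conglomerate before the siltstone, but in the proposed sequence the siltstone appears ahead of the conglomerate. That one violation is enough.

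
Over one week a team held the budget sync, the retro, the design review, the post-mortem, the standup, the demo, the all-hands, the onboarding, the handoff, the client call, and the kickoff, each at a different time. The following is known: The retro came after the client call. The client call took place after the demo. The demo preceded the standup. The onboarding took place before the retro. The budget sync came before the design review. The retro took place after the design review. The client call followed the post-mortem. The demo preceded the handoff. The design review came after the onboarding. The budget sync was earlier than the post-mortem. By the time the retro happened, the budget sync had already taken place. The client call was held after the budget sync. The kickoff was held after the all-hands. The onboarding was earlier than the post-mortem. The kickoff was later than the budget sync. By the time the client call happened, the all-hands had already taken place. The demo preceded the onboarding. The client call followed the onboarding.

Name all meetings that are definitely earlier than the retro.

Directly stated before the retro: the budget sync, the client call, the design review, and the onboarding.
The all-hands reaches the retro via the all-hands → the client call → the retro.
The demo reaches the retro via the demo → the client call → the retro.
The post-mortem reaches the retro via the post-mortem → the client call → the retro.
No chain forces the kickoff (or any of the others) ahead of the retro.

the all-hands, the budget sync, the client call, the demo, the design review, the onboarding, the post-mortem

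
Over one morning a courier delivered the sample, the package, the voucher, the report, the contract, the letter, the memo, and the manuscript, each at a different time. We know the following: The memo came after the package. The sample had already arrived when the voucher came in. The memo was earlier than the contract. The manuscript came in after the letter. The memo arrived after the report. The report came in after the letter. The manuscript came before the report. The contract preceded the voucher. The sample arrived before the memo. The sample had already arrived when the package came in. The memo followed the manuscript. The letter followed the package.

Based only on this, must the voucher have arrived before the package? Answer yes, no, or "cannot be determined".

Tracing the constraints gives the package → the memo → the contract → the voucher, so the package must come before the voucher.
That means the voucher cannot be before the package.

no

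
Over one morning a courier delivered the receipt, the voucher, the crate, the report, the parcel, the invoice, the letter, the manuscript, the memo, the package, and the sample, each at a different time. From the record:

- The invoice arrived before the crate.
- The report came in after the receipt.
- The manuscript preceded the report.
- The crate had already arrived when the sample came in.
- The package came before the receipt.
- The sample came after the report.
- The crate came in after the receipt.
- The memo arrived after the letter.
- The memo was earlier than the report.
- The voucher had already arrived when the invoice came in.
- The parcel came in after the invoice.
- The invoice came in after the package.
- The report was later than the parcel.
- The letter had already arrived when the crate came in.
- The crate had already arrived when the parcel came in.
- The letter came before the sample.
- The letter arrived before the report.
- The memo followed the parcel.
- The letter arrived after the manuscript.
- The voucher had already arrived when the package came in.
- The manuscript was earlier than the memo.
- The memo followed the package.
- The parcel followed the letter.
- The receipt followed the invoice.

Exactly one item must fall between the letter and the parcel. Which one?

Tracing the constraints gives the letter → the crate → the parcel, so the crate sits after the letter and before the parcel.
No other item is forced both after the letter and before the parcel.

the crate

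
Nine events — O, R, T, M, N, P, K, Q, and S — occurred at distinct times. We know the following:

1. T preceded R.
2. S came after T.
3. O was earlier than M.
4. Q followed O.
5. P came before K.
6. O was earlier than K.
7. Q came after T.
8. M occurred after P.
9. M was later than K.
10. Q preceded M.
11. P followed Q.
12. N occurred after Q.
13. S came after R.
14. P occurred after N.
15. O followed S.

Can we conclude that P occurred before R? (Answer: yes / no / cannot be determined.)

no

Tracing the constraints gives R → S → O → Q → P, so R must come before P.
That means P cannot be before R.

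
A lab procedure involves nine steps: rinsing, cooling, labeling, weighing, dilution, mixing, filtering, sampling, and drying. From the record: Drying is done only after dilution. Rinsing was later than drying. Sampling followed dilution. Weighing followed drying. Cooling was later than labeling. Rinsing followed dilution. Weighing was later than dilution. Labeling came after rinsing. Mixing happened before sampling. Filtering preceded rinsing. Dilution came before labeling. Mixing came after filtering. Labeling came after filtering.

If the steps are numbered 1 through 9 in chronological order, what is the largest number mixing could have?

8

Mixing must come before sampling — 1 step forced after it.
Everything else can be placed before mixing in some valid order, so mixing can sit as late as position 9 − 1 = 8.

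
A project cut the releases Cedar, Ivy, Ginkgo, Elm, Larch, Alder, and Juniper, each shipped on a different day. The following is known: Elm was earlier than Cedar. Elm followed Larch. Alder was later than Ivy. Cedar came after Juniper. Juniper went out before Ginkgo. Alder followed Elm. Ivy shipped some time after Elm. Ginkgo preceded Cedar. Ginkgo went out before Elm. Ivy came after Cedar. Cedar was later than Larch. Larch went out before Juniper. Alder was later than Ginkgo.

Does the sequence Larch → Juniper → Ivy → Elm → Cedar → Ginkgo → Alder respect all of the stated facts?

no

The constraints require Elm before Ivy, but in the proposed sequence Ivy appears ahead of Elm. That one violation is enough.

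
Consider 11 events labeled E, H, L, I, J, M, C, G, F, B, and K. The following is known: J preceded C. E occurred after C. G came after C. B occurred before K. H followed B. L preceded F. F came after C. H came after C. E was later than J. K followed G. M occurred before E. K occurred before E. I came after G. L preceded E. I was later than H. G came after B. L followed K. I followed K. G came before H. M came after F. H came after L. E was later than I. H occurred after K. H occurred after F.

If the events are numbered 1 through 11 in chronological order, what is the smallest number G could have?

B, C, and J must all come before G — 3 forced predecessors.
Nothing else is forced ahead of G, so its earliest slot is position 3 + 1 = 4.

4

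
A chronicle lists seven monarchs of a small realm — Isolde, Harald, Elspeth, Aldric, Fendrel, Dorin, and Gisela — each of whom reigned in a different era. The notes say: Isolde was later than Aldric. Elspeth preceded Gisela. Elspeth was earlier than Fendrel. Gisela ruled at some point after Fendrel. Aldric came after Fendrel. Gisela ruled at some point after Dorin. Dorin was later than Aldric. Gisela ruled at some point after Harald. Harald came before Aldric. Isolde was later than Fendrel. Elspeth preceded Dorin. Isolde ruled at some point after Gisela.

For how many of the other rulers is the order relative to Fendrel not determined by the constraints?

Forced before Fendrel: Elspeth; forced after Fendrel: Aldric, Dorin, Gisela, and Isolde.
That leaves Harald with no forced order relative to Fendrel — 1.

1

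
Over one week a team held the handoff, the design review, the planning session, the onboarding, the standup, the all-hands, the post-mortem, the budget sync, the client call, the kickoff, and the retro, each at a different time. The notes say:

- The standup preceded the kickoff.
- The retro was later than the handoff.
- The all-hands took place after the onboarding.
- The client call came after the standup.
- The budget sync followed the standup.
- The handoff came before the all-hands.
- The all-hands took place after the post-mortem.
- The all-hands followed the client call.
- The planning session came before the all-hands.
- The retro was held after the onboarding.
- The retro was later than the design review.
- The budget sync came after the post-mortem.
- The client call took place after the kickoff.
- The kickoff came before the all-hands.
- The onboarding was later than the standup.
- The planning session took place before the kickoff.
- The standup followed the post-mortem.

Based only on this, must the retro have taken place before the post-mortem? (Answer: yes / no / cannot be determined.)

Tracing the constraints gives the post-mortem → the standup → the onboarding → the retro, so the post-mortem must come before the retro.
That means the retro cannot be before the post-mortem.

no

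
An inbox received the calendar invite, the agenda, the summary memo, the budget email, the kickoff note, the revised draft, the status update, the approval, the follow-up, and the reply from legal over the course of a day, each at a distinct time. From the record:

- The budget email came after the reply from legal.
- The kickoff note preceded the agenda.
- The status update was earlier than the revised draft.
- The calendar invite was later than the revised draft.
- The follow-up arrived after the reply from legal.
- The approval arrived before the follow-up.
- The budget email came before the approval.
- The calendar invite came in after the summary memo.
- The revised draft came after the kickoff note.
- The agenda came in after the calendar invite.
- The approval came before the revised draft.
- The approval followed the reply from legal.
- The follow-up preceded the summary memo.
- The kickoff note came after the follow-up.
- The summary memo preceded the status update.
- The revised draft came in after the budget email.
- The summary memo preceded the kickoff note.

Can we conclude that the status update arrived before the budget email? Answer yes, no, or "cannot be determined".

no

Tracing the constraints gives the budget email → the approval → the follow-up → the summary memo → the status update, so the budget email must come before the status update.
That means the status update cannot be before the budget email.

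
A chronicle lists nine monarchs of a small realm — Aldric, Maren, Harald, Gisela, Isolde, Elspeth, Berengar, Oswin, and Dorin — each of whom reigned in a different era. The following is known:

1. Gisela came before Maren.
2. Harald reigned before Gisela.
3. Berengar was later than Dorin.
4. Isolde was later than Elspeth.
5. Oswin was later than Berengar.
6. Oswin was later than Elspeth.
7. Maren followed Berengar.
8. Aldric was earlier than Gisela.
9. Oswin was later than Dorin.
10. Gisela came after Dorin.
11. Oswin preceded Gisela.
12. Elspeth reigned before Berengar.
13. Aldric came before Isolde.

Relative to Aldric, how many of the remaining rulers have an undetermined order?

Forced after Aldric: Gisela, Isolde, and Maren.
That leaves Berengar, Dorin, Elspeth, Harald, and Oswin with no forced order relative to Aldric — 5.

5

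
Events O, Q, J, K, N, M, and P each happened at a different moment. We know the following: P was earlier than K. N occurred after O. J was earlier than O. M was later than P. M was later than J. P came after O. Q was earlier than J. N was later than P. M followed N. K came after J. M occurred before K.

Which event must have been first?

Q has a chain of constraints placing it before every other event, so Q must be first.

Q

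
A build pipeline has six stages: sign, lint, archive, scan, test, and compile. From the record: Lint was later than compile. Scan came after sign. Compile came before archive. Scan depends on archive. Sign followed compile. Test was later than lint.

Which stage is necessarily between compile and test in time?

Tracing the constraints gives compile → lint → test, so lint sits after compile and before test.
No other stage is forced both after compile and before test.

lint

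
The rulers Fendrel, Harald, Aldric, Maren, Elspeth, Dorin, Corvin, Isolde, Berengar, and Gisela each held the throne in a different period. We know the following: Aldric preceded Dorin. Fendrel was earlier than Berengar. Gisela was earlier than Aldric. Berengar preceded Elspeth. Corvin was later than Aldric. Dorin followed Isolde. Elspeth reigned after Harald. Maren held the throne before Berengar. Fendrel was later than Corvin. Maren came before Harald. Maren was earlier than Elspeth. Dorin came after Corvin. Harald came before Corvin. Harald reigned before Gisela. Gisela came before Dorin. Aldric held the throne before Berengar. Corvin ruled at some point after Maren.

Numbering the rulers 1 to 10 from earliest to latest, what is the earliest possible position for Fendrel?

Aldric, Corvin, Gisela, Harald, and Maren must all come before Fendrel — 5 forced predecessors.
Nothing else is forced ahead of Fendrel, so their earliest slot is position 5 + 1 = 6.

6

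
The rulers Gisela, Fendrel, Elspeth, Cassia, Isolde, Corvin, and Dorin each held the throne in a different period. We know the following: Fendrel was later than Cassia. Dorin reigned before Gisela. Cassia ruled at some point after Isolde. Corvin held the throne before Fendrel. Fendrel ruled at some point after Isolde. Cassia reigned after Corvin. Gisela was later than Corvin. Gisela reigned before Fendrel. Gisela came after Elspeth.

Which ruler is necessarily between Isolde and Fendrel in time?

Tracing the constraints gives Isolde → Cassia → Fendrel, so Cassia sits after Isolde and before Fendrel.
No other ruler is forced both after Isolde and before Fendrel.

Cassia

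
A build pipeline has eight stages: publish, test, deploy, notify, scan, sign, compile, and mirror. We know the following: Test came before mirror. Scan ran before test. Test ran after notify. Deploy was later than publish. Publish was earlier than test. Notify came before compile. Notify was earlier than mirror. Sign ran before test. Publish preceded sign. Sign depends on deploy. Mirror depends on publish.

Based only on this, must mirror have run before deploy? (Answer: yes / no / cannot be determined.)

no

Tracing the constraints gives deploy → sign → test → mirror, so deploy must come before mirror.
That means mirror cannot be before deploy.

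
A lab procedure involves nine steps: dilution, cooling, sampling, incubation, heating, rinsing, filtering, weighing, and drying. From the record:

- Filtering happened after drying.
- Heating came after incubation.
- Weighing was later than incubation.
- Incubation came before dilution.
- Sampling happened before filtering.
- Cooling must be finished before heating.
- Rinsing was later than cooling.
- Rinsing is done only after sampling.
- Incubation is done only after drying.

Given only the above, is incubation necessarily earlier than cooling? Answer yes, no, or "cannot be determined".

cannot be determined

No chain of stated constraints runs from incubation to cooling, and none runs from cooling to incubation either.
So the relative order of incubation and cooling is not fixed by the given facts.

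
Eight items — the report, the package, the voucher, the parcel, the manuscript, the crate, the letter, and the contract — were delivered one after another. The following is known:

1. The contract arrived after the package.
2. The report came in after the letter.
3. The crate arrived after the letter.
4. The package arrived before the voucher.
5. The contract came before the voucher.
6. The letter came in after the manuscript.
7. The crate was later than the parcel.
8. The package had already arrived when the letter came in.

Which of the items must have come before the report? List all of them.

Directly stated before the report: the letter.
The manuscript reaches the report via the manuscript → the letter → the report.
The package reaches the report via the package → the letter → the report.
No chain forces the parcel (or any of the others) ahead of the report.

the letter, the manuscript, the package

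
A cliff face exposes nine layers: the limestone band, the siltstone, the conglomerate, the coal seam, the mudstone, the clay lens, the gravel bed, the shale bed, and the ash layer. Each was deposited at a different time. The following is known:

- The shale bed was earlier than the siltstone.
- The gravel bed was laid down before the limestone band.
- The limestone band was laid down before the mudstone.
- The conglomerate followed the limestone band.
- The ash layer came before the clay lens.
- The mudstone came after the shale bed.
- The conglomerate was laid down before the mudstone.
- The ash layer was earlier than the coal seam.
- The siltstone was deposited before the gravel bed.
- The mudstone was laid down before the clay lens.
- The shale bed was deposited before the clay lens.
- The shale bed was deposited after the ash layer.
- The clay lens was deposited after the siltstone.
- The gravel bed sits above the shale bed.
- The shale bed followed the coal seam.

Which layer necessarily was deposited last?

Every other layer has a chain of constraints placing it before the clay lens, so the clay lens is last.

the clay lens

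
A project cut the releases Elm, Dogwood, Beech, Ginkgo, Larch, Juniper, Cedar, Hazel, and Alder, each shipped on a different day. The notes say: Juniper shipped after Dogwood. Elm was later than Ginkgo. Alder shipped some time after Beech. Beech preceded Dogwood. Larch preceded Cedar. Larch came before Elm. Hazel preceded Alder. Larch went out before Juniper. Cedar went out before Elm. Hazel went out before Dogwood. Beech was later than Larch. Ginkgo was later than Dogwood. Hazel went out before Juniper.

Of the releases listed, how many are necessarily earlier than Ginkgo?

4

Directly stated before Ginkgo: Dogwood.
Beech reaches Ginkgo via Beech → Dogwood → Ginkgo.
Hazel reaches Ginkgo via Hazel → Dogwood → Ginkgo.
Larch reaches Ginkgo via Larch → Beech → Dogwood → Ginkgo.
That's Beech, Dogwood, Hazel, and Larch — 4 in all.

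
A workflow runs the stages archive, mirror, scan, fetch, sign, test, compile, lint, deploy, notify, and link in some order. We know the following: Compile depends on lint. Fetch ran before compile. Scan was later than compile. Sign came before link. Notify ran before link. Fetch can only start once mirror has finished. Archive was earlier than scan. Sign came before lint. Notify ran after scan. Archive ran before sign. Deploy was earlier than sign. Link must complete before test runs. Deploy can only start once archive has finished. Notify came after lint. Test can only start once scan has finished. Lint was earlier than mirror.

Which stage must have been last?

Every other stage has a chain of constraints placing it before test, so test is last.

test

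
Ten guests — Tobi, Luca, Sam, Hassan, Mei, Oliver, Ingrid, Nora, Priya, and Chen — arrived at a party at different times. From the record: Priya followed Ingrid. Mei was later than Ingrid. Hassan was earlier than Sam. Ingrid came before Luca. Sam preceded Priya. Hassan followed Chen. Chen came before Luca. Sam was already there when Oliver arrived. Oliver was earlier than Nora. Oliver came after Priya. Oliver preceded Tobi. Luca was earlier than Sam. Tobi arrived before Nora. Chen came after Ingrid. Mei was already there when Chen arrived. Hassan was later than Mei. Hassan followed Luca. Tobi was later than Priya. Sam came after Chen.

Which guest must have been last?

Every other guest has a chain of constraints placing them before Nora, so Nora is last.

Nora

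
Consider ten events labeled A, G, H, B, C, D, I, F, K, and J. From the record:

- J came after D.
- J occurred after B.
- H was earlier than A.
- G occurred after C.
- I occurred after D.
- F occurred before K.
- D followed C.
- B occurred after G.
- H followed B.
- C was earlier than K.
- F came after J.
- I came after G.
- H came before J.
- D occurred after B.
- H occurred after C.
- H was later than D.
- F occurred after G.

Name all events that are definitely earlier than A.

Directly stated before A: H.
B reaches A via B → H → A.
C reaches A via C → H → A.
D reaches A via D → H → A.
Likewise G reaches A by chaining the stated constraints.
No chain forces F (or any of the others) ahead of A.

B, C, D, G, H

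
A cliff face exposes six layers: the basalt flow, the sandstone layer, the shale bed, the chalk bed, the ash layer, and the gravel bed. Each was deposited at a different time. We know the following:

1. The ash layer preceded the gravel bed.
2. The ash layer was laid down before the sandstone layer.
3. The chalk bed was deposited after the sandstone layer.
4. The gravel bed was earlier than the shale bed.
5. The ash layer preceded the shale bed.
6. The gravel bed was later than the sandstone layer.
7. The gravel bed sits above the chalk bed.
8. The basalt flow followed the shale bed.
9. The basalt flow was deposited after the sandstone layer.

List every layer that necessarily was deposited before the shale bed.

the ash layer, the chalk bed, the gravel bed, the sandstone layer

Directly stated before the shale bed: the ash layer and the gravel bed.
The chalk bed reaches the shale bed via the chalk bed → the gravel bed → the shale bed.
The sandstone layer reaches the shale bed via the sandstone layer → the gravel bed → the shale bed.
No chain forces the basalt flow ahead of the shale bed.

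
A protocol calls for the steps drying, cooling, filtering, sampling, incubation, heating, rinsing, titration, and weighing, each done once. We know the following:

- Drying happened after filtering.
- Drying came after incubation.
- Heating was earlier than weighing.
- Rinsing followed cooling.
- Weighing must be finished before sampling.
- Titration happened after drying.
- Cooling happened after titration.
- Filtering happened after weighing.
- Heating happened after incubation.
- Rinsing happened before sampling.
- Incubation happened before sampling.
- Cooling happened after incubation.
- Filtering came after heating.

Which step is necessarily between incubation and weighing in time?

Tracing the constraints gives incubation → heating → weighing, so heating sits after incubation and before weighing.
No other step is forced both after incubation and before weighing.

heating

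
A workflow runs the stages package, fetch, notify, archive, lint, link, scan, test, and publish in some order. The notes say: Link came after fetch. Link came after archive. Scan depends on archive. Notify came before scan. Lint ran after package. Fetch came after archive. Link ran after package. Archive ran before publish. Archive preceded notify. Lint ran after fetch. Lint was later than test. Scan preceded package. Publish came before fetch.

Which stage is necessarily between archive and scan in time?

Tracing the constraints gives archive → notify → scan, so notify sits after archive and before scan.
No other stage is forced both after archive and before scan.

notify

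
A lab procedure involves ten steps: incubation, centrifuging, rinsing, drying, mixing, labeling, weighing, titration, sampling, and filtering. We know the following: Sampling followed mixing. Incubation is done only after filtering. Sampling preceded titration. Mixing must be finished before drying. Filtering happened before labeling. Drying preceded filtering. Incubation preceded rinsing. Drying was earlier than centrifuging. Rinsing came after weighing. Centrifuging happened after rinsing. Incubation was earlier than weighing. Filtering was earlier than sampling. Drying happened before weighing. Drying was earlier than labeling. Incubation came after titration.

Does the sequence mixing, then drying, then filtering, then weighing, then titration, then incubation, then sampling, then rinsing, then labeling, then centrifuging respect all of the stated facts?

no

The constraints require incubation before weighing, but in the proposed sequence weighing appears ahead of incubation. That one violation is enough.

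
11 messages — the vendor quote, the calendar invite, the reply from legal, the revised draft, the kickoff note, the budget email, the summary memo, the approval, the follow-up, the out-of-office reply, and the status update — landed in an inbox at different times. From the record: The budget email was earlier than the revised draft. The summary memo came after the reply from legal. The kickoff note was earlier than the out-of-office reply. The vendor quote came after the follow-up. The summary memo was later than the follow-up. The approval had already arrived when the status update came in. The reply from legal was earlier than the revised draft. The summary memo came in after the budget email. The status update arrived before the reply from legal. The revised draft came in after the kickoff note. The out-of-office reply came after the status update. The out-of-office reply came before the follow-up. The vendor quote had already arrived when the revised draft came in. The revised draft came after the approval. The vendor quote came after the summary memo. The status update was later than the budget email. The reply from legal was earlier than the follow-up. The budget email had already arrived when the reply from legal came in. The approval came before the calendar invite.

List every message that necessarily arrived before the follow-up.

the approval, the budget email, the kickoff note, the out-of-office reply, the reply from legal, the status update

Directly stated before the follow-up: the out-of-office reply and the reply from legal.
The approval reaches the follow-up via the approval → the status update → the out-of-office reply → the follow-up.
The budget email reaches the follow-up via the budget email → the reply from legal → the follow-up.
The kickoff note reaches the follow-up via the kickoff note → the out-of-office reply → the follow-up.
Likewise the status update reaches the follow-up by chaining the stated constraints.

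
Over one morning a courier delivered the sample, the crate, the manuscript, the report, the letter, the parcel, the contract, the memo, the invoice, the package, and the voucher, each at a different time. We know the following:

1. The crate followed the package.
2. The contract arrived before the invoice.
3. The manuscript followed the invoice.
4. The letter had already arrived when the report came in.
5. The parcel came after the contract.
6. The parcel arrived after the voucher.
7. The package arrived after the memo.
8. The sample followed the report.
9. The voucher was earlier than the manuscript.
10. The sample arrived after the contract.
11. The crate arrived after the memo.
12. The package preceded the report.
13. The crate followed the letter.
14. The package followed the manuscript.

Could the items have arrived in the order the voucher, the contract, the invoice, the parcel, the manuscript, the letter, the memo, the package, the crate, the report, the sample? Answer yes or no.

yes

Check each stated constraint against the proposed order — e.g. the letter is ahead of the report; the contract is ahead of the sample. Every pair is in the required order; nothing is violated.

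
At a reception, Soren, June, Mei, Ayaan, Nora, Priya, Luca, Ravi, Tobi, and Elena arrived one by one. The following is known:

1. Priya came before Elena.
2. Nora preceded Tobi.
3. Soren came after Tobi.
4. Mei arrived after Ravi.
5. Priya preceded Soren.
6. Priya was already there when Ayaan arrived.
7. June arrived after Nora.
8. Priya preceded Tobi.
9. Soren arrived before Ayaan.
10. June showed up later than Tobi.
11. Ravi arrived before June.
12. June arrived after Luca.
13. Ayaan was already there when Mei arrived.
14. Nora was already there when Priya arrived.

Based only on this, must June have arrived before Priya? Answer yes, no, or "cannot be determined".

no

Tracing the constraints gives Priya → Tobi → June, so Priya must come before June.
That means June cannot be before Priya.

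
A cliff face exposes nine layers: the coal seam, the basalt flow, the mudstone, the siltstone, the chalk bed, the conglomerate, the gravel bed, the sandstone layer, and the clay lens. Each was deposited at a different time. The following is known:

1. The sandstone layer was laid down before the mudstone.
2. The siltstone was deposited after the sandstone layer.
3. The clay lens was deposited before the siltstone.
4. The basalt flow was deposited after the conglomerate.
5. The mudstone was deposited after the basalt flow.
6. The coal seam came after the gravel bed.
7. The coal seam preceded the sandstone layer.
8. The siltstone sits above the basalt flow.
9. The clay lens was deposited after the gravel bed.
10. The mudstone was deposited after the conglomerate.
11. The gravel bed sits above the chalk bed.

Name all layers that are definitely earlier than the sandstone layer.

Directly stated before the sandstone layer: the coal seam.
The chalk bed reaches the sandstone layer via the chalk bed → the gravel bed → the coal seam → the sandstone layer.
The gravel bed reaches the sandstone layer via the gravel bed → the coal seam → the sandstone layer.
No chain forces the clay lens (or any of the others) ahead of the sandstone layer.

the chalk bed, the coal seam, the gravel bed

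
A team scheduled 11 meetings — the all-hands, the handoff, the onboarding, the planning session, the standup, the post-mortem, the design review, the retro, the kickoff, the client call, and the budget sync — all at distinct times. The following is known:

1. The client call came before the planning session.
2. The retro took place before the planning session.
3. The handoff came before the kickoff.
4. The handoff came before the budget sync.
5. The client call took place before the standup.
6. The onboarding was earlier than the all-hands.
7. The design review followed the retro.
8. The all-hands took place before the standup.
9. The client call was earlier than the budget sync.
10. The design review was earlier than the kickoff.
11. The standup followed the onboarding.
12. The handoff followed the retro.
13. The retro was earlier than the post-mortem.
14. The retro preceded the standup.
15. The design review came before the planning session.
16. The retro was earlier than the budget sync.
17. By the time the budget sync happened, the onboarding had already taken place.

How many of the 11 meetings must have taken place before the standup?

4

Directly stated before the standup: the all-hands, the client call, the onboarding, and the retro.
No chain forces the design review (or any of the others) ahead of the standup.
That's the all-hands, the client call, the onboarding, and the retro — 4 in all.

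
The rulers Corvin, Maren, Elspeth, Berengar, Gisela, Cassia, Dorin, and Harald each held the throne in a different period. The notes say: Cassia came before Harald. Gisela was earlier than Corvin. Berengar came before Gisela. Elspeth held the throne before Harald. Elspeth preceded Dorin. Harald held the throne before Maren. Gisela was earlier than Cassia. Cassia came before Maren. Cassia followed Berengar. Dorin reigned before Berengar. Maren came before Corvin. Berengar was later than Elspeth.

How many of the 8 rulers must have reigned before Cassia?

4

Directly stated before Cassia: Berengar and Gisela.
Dorin reaches Cassia via Dorin → Berengar → Cassia.
Elspeth reaches Cassia via Elspeth → Berengar → Cassia.
That's Berengar, Dorin, Elspeth, and Gisela — 4 in all.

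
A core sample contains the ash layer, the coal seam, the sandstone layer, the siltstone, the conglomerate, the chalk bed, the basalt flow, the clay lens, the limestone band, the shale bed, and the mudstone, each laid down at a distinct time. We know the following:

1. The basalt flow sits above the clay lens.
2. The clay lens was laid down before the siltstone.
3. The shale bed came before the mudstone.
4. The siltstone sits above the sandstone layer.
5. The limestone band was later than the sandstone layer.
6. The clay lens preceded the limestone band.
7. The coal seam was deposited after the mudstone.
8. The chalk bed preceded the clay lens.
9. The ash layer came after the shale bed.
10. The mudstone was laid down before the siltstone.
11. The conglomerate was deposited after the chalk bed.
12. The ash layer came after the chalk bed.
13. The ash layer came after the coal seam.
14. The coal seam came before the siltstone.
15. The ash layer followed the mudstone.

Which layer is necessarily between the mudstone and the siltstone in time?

Tracing the constraints gives the mudstone → the coal seam → the siltstone, so the coal seam sits after the mudstone and before the siltstone.
No other layer is forced both after the mudstone and before the siltstone.

the coal seam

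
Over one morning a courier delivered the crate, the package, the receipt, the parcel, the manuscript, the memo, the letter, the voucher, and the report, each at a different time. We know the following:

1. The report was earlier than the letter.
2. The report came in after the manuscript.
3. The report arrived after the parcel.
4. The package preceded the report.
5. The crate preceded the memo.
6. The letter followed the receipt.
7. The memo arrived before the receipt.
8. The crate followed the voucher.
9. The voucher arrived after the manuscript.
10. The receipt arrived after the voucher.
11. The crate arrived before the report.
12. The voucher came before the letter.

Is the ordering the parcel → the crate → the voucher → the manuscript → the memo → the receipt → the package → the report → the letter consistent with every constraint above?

no

The constraints require the voucher before the crate, but in the proposed sequence the crate appears ahead of the voucher. That one violation is enough.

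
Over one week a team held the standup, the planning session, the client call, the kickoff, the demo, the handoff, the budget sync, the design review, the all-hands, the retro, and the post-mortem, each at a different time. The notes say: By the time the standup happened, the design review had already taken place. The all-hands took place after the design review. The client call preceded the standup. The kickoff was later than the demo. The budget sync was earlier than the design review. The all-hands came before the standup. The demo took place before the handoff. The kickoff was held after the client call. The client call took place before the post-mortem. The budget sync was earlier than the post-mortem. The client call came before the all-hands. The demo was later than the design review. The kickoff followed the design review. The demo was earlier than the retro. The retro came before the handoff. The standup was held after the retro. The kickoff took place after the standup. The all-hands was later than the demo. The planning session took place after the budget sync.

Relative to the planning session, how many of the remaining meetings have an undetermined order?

9

Forced before the planning session: the budget sync.
That leaves the all-hands, the client call, the demo, the design review, the handoff, the kickoff, the post-mortem, the retro, and the standup with no forced order relative to the planning session — 9.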